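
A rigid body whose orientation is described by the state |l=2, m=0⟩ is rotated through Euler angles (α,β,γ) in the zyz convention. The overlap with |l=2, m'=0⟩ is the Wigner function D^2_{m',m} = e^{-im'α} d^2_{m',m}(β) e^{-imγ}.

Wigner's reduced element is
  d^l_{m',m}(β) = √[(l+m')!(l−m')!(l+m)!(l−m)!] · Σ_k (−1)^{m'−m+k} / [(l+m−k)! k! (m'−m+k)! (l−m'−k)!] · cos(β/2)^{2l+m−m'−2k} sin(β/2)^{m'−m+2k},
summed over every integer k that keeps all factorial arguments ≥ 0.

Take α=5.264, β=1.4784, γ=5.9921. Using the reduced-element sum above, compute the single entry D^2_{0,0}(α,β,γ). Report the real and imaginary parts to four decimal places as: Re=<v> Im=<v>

Re=-0.4872 Im=0.0000

Split into d^2_{0,0}(β=1.4784) × two z-phases.
c=cos(1.4784/2)=0.739008, s=sin(1.4784/2)=0.673697; N=√[2·2·2·2]=4.000000
The bounds max(0,m−m')=0 and min(l+m,l−m')=2 give 3 terms
  k=0: (−1)^0·4.0000/(4)·0.7390^4·0.6737^0 = +0.298261
  k=1: (−1)^1·4.0000/(1)·0.7390^2·0.6737^2 = -0.991487
  k=2: (−1)^2·4.0000/(4)·0.7390^0·0.6737^4 = +0.205996
d^2_{0,0}(1.4784) = +0.298261 -0.991487 +0.205996 = -0.487231
D = (+1.000000+0.000000i)·(-0.487231)·(+1.000000+0.000000i) = -0.487231+0.000000i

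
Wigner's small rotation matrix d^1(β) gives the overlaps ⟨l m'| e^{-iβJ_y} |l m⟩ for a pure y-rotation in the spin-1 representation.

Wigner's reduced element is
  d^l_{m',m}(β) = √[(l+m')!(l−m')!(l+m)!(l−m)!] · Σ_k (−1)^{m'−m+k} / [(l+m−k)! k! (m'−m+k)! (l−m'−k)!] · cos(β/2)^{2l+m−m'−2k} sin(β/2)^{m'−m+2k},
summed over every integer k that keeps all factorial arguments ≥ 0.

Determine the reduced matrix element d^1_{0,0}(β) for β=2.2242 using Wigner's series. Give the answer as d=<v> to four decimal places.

d^1_{0,0}(β=2.2242) via Wigner's sum:
With c≡cos(β/2)=0.442780 and s≡sin(β/2)=0.896630, N=[1·1·1·1]^{1/2}=1.000000
The bounds max(0,m−m')=0 and min(l+m,l−m')=1 give 2 terms
  k=0: (−1)^0·1.0000/(1)·0.4428^2·0.8966^0 = +0.196054
  k=1: (−1)^1·1.0000/(1)·0.4428^0·0.8966^2 = -0.803946
d^1_{0,0}(2.2242) = +0.196054 -0.803946 = -0.607893

d=-0.6079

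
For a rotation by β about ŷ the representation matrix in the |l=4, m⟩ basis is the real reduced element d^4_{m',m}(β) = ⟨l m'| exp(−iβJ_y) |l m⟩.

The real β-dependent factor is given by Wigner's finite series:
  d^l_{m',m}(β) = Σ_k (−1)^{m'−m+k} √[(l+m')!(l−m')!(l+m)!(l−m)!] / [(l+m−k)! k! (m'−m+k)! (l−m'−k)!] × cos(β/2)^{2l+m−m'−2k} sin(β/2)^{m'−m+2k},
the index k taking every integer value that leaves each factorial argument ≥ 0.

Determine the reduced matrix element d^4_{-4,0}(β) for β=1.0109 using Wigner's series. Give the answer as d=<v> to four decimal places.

d=0.2695

d^4_{-4,0}(β=1.0109) via Wigner's sum:
Half-angle: c=0.874957, s=0.484201. N=√(1·40320·24·24)=4819.161753
Admissible k: 4..4 (factorial args all ≥0)
  k=4: (−1)^0·4819.1618/(576)·0.8750^4·0.4842^4 = +0.269525
d^4_{-4,0}(1.0109) = +0.269525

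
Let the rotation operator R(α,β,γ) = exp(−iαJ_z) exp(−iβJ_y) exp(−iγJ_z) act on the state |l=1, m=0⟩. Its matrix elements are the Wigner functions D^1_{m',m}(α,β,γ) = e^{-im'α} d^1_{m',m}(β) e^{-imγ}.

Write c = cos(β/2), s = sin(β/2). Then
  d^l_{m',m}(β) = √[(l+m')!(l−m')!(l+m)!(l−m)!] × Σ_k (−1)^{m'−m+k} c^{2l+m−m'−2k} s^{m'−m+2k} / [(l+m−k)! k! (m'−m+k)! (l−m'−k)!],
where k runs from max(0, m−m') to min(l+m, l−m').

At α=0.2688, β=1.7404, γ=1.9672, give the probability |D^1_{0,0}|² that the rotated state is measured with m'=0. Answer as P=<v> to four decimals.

P=0.0285

Split into d^1_{0,0}(β=1.7404) × two z-phases.
Half-angle: c=0.644674, s=0.764458. N=√(1·1·1·1)=1.000000
k∈{0,1} keeps every argument non-negative
  k=0: (−1)^0·1.0000/(1)·0.6447^2·0.7645^0 = +0.415604
  k=1: (−1)^1·1.0000/(1)·0.6447^0·0.7645^2 = -0.584396
d^1_{0,0}(1.7404) = +0.415604 -0.584396 = -0.168792
|D^1_{0,0}|² = |d^1_{0,0}(β)|² = (-0.168792)² = 0.028491 (the z-rotation phases have unit modulus)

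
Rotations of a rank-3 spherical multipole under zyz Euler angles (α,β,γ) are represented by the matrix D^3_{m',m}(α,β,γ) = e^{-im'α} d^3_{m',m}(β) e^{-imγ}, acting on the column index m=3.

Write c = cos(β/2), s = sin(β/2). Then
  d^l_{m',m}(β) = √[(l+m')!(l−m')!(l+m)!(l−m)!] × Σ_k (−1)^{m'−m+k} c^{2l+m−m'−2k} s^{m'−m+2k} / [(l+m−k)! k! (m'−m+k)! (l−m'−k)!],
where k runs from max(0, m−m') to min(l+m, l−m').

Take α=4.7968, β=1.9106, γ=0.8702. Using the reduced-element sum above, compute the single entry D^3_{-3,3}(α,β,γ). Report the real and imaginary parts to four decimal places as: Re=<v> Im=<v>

Re=0.2093 Im=-0.2097

D^3_{-3,3}(4.7968,1.9106,0.8702) = e^{-i·-3·4.7968}·d^3_{-3,3}(1.9106)·e^{-i·3·0.8702}. Compute d first:
With c≡cos(β/2)=0.577364 and s≡sin(β/2)=0.816487, N=[1·720·720·1]^{1/2}=720.000000
k: max(0,(3)−(-3))=6 … min(3+(3),3−(-3))=6
  k=6: (−1)^0·720.0000/(720)·0.5774^0·0.8165^6 = +0.296275
d^3_{-3,3}(1.9106) = +0.296275
D = (-0.250535+0.968107i)·(+0.296275)·(-0.862305-0.506390i) = +0.209253-0.209744i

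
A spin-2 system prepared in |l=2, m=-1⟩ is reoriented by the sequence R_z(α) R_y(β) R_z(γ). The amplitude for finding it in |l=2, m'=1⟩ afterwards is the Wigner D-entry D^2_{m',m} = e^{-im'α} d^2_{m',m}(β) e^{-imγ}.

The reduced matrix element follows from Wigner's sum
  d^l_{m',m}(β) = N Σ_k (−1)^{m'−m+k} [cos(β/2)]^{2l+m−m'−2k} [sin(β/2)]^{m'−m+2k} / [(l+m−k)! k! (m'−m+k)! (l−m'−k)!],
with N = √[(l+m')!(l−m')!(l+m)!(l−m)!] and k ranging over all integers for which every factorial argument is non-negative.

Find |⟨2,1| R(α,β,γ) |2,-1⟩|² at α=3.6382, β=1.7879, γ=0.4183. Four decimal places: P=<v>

P=0.1196

D^2_{1,-1}(3.6382,1.7879,0.4183) = e^{-i·1·3.6382}·d^2_{1,-1}(1.7879)·e^{-i·-1·0.4183}. Compute d first:
c=cos(1.7879/2)=0.626338, s=sin(1.7879/2)=0.779552; N=√[6·1·1·6]=6.000000
k: max(0,(-1)−(1))=0 … min(2+(-1),2−(1))=1
  k=0: (−1)^2·6.0000/(2)·0.6263^2·0.7796^2 = +0.715201
  k=1: (−1)^3·6.0000/(6)·0.6263^0·0.7796^4 = -0.369301
d^2_{1,-1}(1.7879) = +0.715201 -0.369301 = +0.345901
|D^2_{1,-1}|² = |d^2_{1,-1}(β)|² = (+0.345901)² = 0.119647 (the z-rotation phases have unit modulus)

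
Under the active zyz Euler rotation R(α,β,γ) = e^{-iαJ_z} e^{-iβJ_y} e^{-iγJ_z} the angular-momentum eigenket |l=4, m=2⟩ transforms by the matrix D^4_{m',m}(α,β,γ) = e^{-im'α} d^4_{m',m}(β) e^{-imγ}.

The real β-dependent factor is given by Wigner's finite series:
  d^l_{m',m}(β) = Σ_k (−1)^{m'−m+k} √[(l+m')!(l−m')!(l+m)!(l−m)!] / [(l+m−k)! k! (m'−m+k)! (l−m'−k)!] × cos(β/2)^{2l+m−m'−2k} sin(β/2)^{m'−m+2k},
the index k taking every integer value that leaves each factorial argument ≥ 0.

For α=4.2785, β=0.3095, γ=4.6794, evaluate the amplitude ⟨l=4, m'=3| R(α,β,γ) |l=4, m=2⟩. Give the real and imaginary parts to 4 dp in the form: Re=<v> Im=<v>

Re=0.4814 Im=-0.0992

Split into d^4_{3,2}(β=0.3095) × two z-phases.
c=cos(0.3095/2)=0.988050, s=sin(0.3095/2)=0.154133; N=√[5040·1·720·2]=2693.993318
Admissible k: 0..1 (factorial args all ≥0)
  k=0: (−1)^1·2693.9933/(720)·0.9881^7·0.1541^1 = -0.530167
  k=1: (−1)^2·2693.9933/(240)·0.9881^5·0.1541^3 = +0.038705
d^4_{3,2}(0.3095) = -0.530167 +0.038705 = -0.491462
Phases: e^{-i·(3)·4.2785}=+0.964003-0.265892i, e^{-i·(2)·4.6794}=-0.997824-0.065930i ⇒ D=+0.481355-0.099156i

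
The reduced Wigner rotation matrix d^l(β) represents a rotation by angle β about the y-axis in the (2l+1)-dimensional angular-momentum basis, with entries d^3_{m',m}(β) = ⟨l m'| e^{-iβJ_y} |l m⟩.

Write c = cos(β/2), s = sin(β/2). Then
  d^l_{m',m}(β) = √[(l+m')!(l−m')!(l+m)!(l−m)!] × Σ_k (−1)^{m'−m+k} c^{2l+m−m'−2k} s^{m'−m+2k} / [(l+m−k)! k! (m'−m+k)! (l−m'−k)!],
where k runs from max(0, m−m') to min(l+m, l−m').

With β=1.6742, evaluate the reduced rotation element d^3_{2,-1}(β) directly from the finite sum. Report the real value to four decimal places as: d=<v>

d^3_{2,-1}(β=1.6742) via Wigner's sum:
c=cos(1.6742/2)=0.669619, s=sin(1.6742/2)=0.742704; N=√[120·1·2·24]=75.894664
Admissible k: 0..1 (factorial args all ≥0)
  k=0: (−1)^3·75.8947/(12)·0.6696^3·0.7427^3 = -0.777969
  k=1: (−1)^4·75.8947/(24)·0.6696^1·0.7427^5 = +0.478529
d^3_{2,-1}(1.6742) = -0.777969 +0.478529 = -0.299440

d=-0.2994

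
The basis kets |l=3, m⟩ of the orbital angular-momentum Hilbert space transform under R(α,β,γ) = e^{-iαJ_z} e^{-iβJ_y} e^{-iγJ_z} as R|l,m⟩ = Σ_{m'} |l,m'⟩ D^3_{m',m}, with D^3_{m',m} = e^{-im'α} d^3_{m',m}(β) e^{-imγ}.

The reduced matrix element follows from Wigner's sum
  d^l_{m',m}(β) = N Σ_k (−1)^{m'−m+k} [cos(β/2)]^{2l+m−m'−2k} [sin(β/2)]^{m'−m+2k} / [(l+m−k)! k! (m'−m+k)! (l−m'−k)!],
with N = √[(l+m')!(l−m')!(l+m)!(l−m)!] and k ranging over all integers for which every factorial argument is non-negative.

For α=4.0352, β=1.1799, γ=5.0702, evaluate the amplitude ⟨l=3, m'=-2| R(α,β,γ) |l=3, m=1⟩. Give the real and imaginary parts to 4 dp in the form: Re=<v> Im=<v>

Split into d^3_{-2,1}(β=1.1799) × two z-phases.
c=cos(1.1799/2)=0.830968, s=sin(1.1799/2)=0.556319; N=√[1·120·24·2]=75.894664
Admissible k: 3..4 (factorial args all ≥0)
  k=3: (−1)^0·75.8947/(12)·0.8310^3·0.5563^3 = +0.624822
  k=4: (−1)^1·75.8947/(24)·0.8310^1·0.5563^5 = -0.140025
d^3_{-2,1}(1.1799) = +0.624822 -0.140025 = +0.484797
Attach z-rotation phases: D = e^{-i(-2)(4.0352)}·(+0.484797)·e^{-i(1)(5.0702)} = -0.479959+0.068319i

Re=-0.4800 Im=0.0683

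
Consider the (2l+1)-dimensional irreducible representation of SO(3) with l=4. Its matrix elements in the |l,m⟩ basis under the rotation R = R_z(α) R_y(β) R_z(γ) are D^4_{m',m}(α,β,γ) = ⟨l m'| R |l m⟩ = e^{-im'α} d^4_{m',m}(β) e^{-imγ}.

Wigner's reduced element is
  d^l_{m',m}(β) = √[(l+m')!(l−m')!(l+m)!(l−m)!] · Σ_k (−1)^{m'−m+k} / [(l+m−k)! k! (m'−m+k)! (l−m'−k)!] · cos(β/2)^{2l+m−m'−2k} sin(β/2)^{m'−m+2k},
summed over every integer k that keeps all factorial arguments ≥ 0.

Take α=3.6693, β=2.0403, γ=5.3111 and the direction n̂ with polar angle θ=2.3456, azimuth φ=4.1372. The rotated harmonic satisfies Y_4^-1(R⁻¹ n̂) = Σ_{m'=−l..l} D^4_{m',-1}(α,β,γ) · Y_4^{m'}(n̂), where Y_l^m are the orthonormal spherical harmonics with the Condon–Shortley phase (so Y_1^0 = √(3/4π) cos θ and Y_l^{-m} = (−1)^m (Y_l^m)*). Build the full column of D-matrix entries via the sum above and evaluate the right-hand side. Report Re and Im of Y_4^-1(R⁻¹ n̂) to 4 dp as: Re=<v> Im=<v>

Re=-0.0804 Im=-0.4775

Need the full column D^4_{m',-1} for m'=−4..4 at α=3.6693, β=2.0403, γ=5.3111.
cos(β/2)=0.523238, sin(β/2)=0.852187
d^4_{-4,-1}: single k=3 term ⇒ +0.181633;  D = +0.076056+0.164942i
d^4_{-3,-1}: k∈[2..3] ⇒ +0.118287 -0.522944 = -0.404657;  D = +0.331436+0.232159i
d^4_{-2,-1}: k∈[1..3] ⇒ +0.038821 -0.514881 +0.910514 = +0.434453;  D = +0.432946+0.036161i
d^4_{-1,-1}: k∈[0..3] ⇒ +0.005618 -0.223541 +1.185926 -1.048592 = -0.080590;  D = +0.072763-0.034645i
d^4_{0,-1}: k∈[0..3] ⇒ -0.040921 +0.651279 -1.727578 +0.763760 = -0.353460;  D = -0.199202+0.291980i
d^4_{1,-1}: k∈[0..3] ⇒ +0.149027 -1.185926 +1.572889 -0.278149 = +0.257841;  D = -0.018292+0.257192i
d^4_{2,-1}: k∈[0..2] ⇒ -0.343254 +1.365770 -0.724566 = +0.297950;  D = -0.131393-0.267413i
d^4_{3,-1}: k∈[0..1] ⇒ +0.522944 -0.832294 = -0.309350;  D = -0.257672-0.171180i
d^4_{4,-1}: single k=0 term ⇒ -0.481799;  D = +0.480969+0.028255i
Y_4^{m'}(θ=2.3456,φ=4.1372) and Σ D·Y over m':
  (+0.0761+0.1649i)·(-0.0769+0.0860i)  (+0.3314+0.2322i)·(-0.3157-0.0492i)  (+0.4329+0.0362i)·(-0.1691-0.3783i)  (+0.0728-0.0346i)·(+0.0548-0.0845i)  (-0.1992+0.2920i)·(-0.3490+0.0000i)  (-0.0183+0.2572i)·(-0.0548-0.0845i)  (-0.1314-0.2674i)·(-0.1691+0.3783i)  (-0.2577-0.1712i)·(+0.3157-0.0492i)  (+0.4810+0.0283i)·(-0.0769-0.0860i)
Y_4^-1(R⁻¹ n̂) = -0.080410-0.477477i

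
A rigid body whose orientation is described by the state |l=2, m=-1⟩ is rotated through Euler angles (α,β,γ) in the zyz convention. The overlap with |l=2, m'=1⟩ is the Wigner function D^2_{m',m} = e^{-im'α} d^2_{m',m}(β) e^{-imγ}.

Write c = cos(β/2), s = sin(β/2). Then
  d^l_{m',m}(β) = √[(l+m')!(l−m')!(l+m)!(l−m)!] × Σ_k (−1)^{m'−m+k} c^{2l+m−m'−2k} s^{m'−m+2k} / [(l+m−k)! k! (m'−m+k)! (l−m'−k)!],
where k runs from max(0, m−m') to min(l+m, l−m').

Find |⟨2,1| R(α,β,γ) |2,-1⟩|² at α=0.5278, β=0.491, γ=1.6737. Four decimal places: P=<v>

P=0.0267

First d^2_{1,-1}(β=0.491), then the phase factors e^{-i(1)α} and e^{-i(-1)γ}:
Half-angle: c=0.970016, s=0.243041. N=√(6·1·1·6)=6.000000
Admissible k: 0..1 (factorial args all ≥0)
  k=0: (−1)^2·6.0000/(2)·0.9700^2·0.2430^2 = +0.166740
  k=1: (−1)^3·6.0000/(6)·0.9700^0·0.2430^4 = -0.003489
d^2_{1,-1}(0.491) = +0.166740 -0.003489 = +0.163251
|D^2_{1,-1}|² = |d^2_{1,-1}(β)|² = (+0.163251)² = 0.026651 (the z-rotation phases have unit modulus)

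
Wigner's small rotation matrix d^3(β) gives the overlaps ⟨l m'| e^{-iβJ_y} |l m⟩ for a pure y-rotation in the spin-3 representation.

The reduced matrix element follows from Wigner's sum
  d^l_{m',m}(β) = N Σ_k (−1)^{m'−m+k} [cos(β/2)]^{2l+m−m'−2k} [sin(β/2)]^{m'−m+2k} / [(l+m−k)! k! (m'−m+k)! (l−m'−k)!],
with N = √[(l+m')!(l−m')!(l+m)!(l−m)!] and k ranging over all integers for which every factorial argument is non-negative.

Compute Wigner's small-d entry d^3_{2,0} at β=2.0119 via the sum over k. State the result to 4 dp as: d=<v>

d^3_{2,0}(β=2.0119) via Wigner's sum:
c=cos(2.0119/2)=0.535286, s=sin(2.0119/2)=0.844671; N=√[120·1·6·6]=65.726707
k∈{0,1} keeps every argument non-negative
  k=0: (−1)^2·65.7267/(12)·0.5353^4·0.8447^2 = +0.320833
  k=1: (−1)^3·65.7267/(12)·0.5353^2·0.8447^4 = -0.798882
d^3_{2,0}(2.0119) = +0.320833 -0.798882 = -0.478049

d=-0.4780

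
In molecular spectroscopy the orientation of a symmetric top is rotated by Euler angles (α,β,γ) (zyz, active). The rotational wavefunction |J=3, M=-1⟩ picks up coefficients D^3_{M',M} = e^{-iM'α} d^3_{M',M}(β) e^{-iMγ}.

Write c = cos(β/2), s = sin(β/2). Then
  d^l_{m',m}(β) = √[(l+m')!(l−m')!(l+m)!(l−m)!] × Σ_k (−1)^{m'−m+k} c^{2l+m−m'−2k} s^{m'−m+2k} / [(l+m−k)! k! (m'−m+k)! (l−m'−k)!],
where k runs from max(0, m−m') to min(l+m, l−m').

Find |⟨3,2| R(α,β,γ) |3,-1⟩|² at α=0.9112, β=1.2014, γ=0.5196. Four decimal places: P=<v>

P=0.2407

D^3_{2,-1}(0.9112,1.2014,0.5196) = e^{-i·2·0.9112}·d^3_{2,-1}(1.2014)·e^{-i·-1·0.5196}. Compute d first:
Half-angle: c=0.824940, s=0.565220. N=√(120·1·2·24)=75.894664
The bounds max(0,m−m')=0 and min(l+m,l−m')=1 give 2 terms
  k=0: (−1)^3·75.8947/(12)·0.8249^3·0.5652^3 = -0.641136
  k=1: (−1)^4·75.8947/(24)·0.8249^1·0.5652^5 = +0.150491
d^3_{2,-1}(1.2014) = -0.641136 +0.150491 = -0.490645
|D^3_{2,-1}|² = |d^3_{2,-1}(β)|² = (-0.490645)² = 0.240732 (the z-rotation phases have unit modulus)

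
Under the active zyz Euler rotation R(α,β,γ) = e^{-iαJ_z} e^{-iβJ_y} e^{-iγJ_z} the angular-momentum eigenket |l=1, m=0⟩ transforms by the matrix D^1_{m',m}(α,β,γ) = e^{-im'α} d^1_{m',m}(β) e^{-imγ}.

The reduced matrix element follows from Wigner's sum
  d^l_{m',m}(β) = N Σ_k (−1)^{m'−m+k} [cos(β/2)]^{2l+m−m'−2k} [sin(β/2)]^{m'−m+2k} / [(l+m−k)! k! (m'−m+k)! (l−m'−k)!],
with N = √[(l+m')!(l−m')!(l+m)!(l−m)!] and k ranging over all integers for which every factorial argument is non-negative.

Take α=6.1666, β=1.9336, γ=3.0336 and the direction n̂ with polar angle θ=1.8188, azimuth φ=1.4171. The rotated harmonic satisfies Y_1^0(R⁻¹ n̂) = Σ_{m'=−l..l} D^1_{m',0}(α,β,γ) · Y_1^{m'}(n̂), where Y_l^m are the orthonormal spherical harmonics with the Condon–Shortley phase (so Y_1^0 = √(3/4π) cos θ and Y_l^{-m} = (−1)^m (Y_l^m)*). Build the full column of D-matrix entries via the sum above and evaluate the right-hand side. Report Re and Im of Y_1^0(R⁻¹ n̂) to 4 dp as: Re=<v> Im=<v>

Re=0.0590 Im=0.0000

Need the full column D^1_{m',0} for m'=−1..1 at α=6.1666, β=1.9336, γ=3.0336.
cos(β/2)=0.567936, sin(β/2)=0.823073
d^1_{-1,0}: single k=1 term ⇒ +0.661078;  D = +0.656590-0.076898i
d^1_{0,0}: k∈[0..1] ⇒ +0.322552 -0.677448 = -0.354897;  D = -0.354897+0.000000i
d^1_{1,0}: single k=0 term ⇒ -0.661078;  D = -0.656590-0.076898i
Y_1^{m'}(θ=1.8188,φ=1.4171) and Σ D·Y over m':
  (+0.6566-0.0769i)·(+0.0513-0.3310i)  (-0.3549+0.0000i)·(-0.1199+0.0000i)  (-0.6566-0.0769i)·(-0.0513-0.3310i)
Y_1^0(R⁻¹ n̂) = +0.058995+0.000000i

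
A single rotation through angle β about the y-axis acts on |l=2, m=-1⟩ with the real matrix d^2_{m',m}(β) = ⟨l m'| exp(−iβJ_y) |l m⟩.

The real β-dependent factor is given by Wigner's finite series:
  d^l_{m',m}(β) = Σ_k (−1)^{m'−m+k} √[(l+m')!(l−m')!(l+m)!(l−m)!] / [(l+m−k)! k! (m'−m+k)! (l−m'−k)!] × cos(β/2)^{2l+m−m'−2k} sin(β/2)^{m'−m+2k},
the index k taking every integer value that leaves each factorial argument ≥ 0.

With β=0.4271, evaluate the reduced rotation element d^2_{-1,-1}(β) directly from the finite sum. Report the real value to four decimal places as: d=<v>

d^2_{-1,-1}(β=0.4271) via Wigner's sum:
c=cos(0.4271/2)=0.977285, s=sin(0.4271/2)=0.211931; N=√[1·6·1·6]=6.000000
The bounds max(0,m−m')=0 and min(l+m,l−m')=1 give 2 terms
  k=0: (−1)^0·6.0000/(6)·0.9773^4·0.2119^0 = +0.912188
  k=1: (−1)^1·6.0000/(2)·0.9773^2·0.2119^2 = -0.128692
d^2_{-1,-1}(0.4271) = +0.912188 -0.128692 = +0.783496

d=0.7835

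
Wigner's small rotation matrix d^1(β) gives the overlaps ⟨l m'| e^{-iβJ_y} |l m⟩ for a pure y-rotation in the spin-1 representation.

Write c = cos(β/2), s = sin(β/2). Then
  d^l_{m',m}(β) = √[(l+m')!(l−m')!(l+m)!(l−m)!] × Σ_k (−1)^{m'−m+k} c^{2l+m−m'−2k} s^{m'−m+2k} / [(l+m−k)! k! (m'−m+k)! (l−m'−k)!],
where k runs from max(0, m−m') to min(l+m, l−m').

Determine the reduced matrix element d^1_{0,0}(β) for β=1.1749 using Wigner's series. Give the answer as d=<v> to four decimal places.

d=0.3856

d^1_{0,0}(β=1.1749) via Wigner's sum:
c=cos(1.1749/2)=0.832357, s=sin(1.1749/2)=0.554240; N=√[1·1·1·1]=1.000000
k: max(0,(0)−(0))=0 … min(1+(0),1−(0))=1
  k=0: (−1)^0·1.0000/(1)·0.8324^2·0.5542^0 = +0.692818
  k=1: (−1)^1·1.0000/(1)·0.8324^0·0.5542^2 = -0.307182
d^1_{0,0}(1.1749) = +0.692818 -0.307182 = +0.385635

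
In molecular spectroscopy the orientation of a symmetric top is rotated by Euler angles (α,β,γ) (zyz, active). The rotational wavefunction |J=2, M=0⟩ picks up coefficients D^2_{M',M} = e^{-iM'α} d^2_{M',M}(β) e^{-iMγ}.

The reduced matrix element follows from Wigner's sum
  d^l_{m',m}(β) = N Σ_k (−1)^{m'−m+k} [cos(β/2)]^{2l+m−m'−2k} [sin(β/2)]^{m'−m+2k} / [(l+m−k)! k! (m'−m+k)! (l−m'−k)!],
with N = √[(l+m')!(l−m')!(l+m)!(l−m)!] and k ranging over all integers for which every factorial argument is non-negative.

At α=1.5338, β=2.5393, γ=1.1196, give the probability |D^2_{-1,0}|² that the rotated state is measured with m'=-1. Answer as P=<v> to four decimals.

D^2_{-1,0}(1.5338,2.5393,1.1196) = e^{-i·-1·1.5338}·d^2_{-1,0}(2.5393)·e^{-i·0·1.1196}. Compute d first:
Half-angle: c=0.296615, s=0.954997. N=√(1·6·2·2)=4.898979
k∈{1,2} keeps every argument non-negative
  k=1: (−1)^0·4.8990/(2)·0.2966^3·0.9550^1 = +0.061046
  k=2: (−1)^1·4.8990/(2)·0.2966^1·0.9550^3 = -0.632813
d^2_{-1,0}(2.5393) = +0.061046 -0.632813 = -0.571767
|D^2_{-1,0}|² = |d^2_{-1,0}(β)|² = (-0.571767)² = 0.326917 (the z-rotation phases have unit modulus)

P=0.3269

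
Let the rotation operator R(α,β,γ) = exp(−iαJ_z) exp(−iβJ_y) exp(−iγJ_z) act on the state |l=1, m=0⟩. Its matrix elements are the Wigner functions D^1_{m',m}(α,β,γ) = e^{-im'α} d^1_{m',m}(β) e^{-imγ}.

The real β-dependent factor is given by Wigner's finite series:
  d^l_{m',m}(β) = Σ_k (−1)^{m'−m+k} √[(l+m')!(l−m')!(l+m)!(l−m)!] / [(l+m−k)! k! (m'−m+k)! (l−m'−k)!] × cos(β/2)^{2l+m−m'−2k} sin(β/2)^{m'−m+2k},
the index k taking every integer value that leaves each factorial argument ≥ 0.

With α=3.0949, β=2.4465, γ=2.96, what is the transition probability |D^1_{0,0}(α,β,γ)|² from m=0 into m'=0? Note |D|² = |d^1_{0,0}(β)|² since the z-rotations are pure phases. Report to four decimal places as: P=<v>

P=0.5898

D^1_{0,0}(3.0949,2.4465,2.96) = e^{-i·0·3.0949}·d^1_{0,0}(2.4465)·e^{-i·0·2.96}. Compute d first:
Half-angle: c=0.340592, s=0.940211. N=√(1·1·1·1)=1.000000
The bounds max(0,m−m')=0 and min(l+m,l−m')=1 give 2 terms
  k=0: (−1)^0·1.0000/(1)·0.3406^2·0.9402^0 = +0.116003
  k=1: (−1)^1·1.0000/(1)·0.3406^0·0.9402^2 = -0.883997
d^1_{0,0}(2.4465) = +0.116003 -0.883997 = -0.767994
|D^1_{0,0}|² = |d^1_{0,0}(β)|² = (-0.767994)² = 0.589815 (the z-rotation phases have unit modulus)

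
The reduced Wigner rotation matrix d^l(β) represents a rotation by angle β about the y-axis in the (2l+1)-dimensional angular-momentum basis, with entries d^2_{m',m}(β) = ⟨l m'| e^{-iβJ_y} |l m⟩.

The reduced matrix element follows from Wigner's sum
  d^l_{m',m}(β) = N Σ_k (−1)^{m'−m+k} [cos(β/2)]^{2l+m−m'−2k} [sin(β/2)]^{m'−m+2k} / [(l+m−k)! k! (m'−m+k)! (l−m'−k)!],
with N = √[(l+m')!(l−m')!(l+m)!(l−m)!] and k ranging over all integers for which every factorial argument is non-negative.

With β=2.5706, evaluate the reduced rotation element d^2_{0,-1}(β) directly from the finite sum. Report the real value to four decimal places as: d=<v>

d=0.5569

d^2_{0,-1}(β=2.5706) via Wigner's sum:
With c≡cos(β/2)=0.281634 and s≡sin(β/2)=0.959522, N=[2·2·1·6]^{1/2}=4.898979
The bounds max(0,m−m')=0 and min(l+m,l−m')=1 give 2 terms
  k=0: (−1)^1·4.8990/(2)·0.2816^3·0.9595^1 = -0.052503
  k=1: (−1)^2·4.8990/(2)·0.2816^1·0.9595^3 = +0.609432
d^2_{0,-1}(2.5706) = -0.052503 +0.609432 = +0.556929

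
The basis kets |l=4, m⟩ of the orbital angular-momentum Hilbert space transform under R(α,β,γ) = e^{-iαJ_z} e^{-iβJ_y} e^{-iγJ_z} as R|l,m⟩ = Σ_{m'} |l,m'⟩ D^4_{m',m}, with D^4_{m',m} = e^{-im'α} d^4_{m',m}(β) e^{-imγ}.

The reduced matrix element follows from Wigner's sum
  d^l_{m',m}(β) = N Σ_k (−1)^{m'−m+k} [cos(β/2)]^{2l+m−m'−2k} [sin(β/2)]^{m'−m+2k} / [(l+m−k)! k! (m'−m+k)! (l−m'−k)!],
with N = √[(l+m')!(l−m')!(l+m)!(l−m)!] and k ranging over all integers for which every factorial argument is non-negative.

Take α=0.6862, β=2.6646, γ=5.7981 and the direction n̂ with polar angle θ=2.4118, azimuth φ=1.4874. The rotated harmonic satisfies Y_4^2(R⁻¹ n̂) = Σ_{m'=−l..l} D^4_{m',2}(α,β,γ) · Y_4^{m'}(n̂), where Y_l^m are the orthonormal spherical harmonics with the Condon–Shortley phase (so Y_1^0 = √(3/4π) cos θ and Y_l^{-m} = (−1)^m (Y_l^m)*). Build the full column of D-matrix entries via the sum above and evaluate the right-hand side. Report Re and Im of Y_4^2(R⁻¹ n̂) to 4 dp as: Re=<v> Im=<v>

Re=-0.1044 Im=-0.3253

Need the full column D^4_{m',2} for m'=−4..4 at α=0.6862, β=2.6646, γ=5.7981.
cos(β/2)=0.236242, sin(β/2)=0.971694
d^4_{-4,2}: single k=6 term ⇒ +0.248582;  D = -0.208827-0.134849i
d^4_{-3,2}: k∈[5..6] ⇒ +0.128205 -0.722983 = -0.594779;  D = +0.590997-0.066962i
d^4_{-2,2}: k∈[4..6] ⇒ +0.041652 -0.563732 +0.794762 = +0.272682;  D = -0.190171+0.195425i
d^4_{-1,2}: k∈[3..5] ⇒ +0.009547 -0.242284 +0.819786 = +0.587050;  D = -0.050175+0.584901i
d^4_{0,2}: k∈[2..4] ⇒ +0.001557 -0.070248 +0.445669 = +0.376978;  D = +0.213052+0.311000i
d^4_{1,2}: k∈[1..3] ⇒ +0.000169 -0.014321 +0.161523 = +0.147371;  D = +0.141469+0.041289i
d^4_{2,2}: k∈[0..2] ⇒ +0.000010 -0.001970 +0.041652 = +0.039692;  D = +0.036524-0.015538i
d^4_{3,2}: k∈[0..1] ⇒ -0.000149 +0.007578 = +0.007429;  D = +0.003446-0.006581i
d^4_{4,2}: single k=0 term ⇒ +0.000869;  D = -0.000176-0.000851i
Y_4^{m'}(θ=2.4118,φ=1.4874) and Σ D·Y over m':
  (-0.2088-0.1348i)·(+0.0826+0.0286i)  (+0.5910-0.0670i)·(+0.0685-0.2679i)  (-0.1902+0.1954i)·(-0.4235-0.0713i)  (-0.0502+0.5849i)·(-0.0174+0.2081i)  (+0.2131+0.3110i)·(-0.3031+0.0000i)  (+0.1415+0.0413i)·(+0.0174+0.2081i)  (+0.0365-0.0155i)·(-0.4235+0.0713i)  (+0.0034-0.0066i)·(-0.0685-0.2679i)  (-0.0002-0.0009i)·(+0.0826-0.0286i)
Y_4^2(R⁻¹ n̂) = -0.104354-0.325279i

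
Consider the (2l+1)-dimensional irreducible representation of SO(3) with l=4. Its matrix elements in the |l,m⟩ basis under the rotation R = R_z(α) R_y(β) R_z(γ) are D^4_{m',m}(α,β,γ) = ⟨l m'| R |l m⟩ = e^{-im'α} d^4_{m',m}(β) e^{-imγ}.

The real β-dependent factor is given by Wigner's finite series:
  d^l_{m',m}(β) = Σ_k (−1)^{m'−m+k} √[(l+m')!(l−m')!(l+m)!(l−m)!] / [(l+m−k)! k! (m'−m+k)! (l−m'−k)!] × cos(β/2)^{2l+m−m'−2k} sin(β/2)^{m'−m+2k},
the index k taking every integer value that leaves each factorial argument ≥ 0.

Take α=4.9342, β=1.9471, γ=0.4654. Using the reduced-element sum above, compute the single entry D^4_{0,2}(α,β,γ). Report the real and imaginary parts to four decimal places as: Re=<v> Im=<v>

D^4_{0,2}(4.9342,1.9471,0.4654) = e^{-i·0·4.9342}·d^4_{0,2}(1.9471)·e^{-i·2·0.4654}. Compute d first:
With c≡cos(β/2)=0.562368 and s≡sin(β/2)=0.826887, N=[24·24·720·2]^{1/2}=910.735966
The bounds max(0,m−m')=2 and min(l+m,l−m')=4 give 3 terms
  k=2: (−1)^0·910.7360/(96)·0.5624^6·0.8269^2 = +0.205180
  k=3: (−1)^1·910.7360/(36)·0.5624^4·0.8269^4 = -1.182923
  k=4: (−1)^2·910.7360/(96)·0.5624^2·0.8269^6 = +0.959047
d^4_{0,2}(1.9471) = +0.205180 -1.182923 +0.959047 = -0.018696
Attach z-rotation phases: D = e^{-i(0)(4.9342)}·(-0.018696)·e^{-i(2)(0.4654)} = -0.011165+0.014996i

Re=-0.0112 Im=0.0150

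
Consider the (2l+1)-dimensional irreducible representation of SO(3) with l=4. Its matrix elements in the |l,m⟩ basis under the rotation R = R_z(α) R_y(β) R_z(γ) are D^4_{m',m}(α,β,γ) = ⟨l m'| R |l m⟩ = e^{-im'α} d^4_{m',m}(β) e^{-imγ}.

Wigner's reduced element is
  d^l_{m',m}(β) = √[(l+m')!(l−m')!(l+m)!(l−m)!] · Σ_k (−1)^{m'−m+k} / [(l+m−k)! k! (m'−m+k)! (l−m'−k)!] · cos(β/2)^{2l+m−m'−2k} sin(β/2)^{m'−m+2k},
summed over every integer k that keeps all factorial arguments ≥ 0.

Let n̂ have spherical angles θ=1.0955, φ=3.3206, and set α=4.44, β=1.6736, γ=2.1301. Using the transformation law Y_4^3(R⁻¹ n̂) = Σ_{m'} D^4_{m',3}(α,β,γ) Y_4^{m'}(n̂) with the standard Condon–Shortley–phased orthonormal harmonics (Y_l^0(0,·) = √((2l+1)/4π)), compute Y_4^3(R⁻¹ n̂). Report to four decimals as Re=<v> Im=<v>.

Need the full column D^4_{m',3} for m'=−4..4 at α=4.44, β=1.6736, γ=2.1301.
cos(β/2)=0.669842, sin(β/2)=0.742503
d^4_{-4,3}: single k=7 term ⇒ +0.235726;  D = +0.086148-0.219420i
d^4_{-3,3}: k∈[6..7] ⇒ +0.526301 -0.092382 = +0.433919;  D = +0.346349+0.261396i
d^4_{-2,3}: k∈[5..6] ⇒ +0.761369 -0.311836 = +0.449533;  D = -0.357351+0.272728i
d^4_{-1,3}: k∈[4..5] ⇒ +0.809474 -0.596769 = +0.212705;  D = -0.078799-0.197571i
d^4_{0,3}: k∈[3..4] ⇒ +0.653164 -0.802553 = -0.149390;  D = -0.148533+0.015971i
d^4_{1,3}: k∈[2..3] ⇒ +0.395278 -0.809474 = -0.414196;  D = +0.068145-0.408552i
d^4_{2,3}: k∈[1..2] ⇒ +0.168101 -0.619646 = -0.451545;  D = +0.408984+0.191376i
d^4_{3,3}: k∈[0..1] ⇒ +0.040530 -0.348602 = -0.308072;  D = -0.200824+0.233620i
d^4_{4,3}: single k=0 term ⇒ -0.127072;  D = -0.070524-0.105706i
Y_4^{m'}(θ=1.0955,φ=3.3206) and Σ D·Y over m':
  (+0.0861-0.2194i)·(+0.2087-0.1816i)  (+0.3463+0.2614i)·(-0.3460+0.2060i)  (-0.3574+0.2727i)·(+0.1154-0.0432i)  (-0.0788-0.1976i)·(+0.2906-0.0526i)  (-0.1485+0.0160i)·(-0.1848+0.0000i)  (+0.0681-0.4086i)·(-0.2906-0.0526i)  (+0.4090+0.1914i)·(+0.1154+0.0432i)  (-0.2008+0.2336i)·(+0.3460+0.2060i)  (-0.0705-0.1057i)·(+0.2087+0.1816i)
Y_4^3(R⁻¹ n̂) = -0.346299+0.069623i

Re=-0.3463 Im=0.0696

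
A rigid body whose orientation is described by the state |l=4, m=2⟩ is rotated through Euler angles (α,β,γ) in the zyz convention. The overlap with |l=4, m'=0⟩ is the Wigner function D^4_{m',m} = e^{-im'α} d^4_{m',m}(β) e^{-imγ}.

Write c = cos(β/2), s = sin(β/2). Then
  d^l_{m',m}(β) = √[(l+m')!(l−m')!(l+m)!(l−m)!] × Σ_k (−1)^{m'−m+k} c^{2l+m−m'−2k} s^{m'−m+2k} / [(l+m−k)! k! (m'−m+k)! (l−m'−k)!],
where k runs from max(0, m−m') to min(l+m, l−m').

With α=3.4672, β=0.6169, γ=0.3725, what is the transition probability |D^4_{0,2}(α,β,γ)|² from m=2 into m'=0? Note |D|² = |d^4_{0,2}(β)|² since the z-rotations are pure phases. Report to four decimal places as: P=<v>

Split into d^4_{0,2}(β=0.6169) × two z-phases.
c=cos(0.6169/2)=0.952805, s=sin(0.6169/2)=0.303582; N=√[24·24·720·2]=910.735966
The bounds max(0,m−m')=2 and min(l+m,l−m')=4 give 3 terms
  k=2: (−1)^0·910.7360/(96)·0.9528^6·0.3036^2 = +0.654182
  k=3: (−1)^1·910.7360/(36)·0.9528^4·0.3036^4 = -0.177097
  k=4: (−1)^2·910.7360/(96)·0.9528^2·0.3036^6 = +0.006742
d^4_{0,2}(0.6169) = +0.654182 -0.177097 +0.006742 = +0.483827
|D^4_{0,2}|² = |d^4_{0,2}(β)|² = (+0.483827)² = 0.234088 (the z-rotation phases have unit modulus)

P=0.2341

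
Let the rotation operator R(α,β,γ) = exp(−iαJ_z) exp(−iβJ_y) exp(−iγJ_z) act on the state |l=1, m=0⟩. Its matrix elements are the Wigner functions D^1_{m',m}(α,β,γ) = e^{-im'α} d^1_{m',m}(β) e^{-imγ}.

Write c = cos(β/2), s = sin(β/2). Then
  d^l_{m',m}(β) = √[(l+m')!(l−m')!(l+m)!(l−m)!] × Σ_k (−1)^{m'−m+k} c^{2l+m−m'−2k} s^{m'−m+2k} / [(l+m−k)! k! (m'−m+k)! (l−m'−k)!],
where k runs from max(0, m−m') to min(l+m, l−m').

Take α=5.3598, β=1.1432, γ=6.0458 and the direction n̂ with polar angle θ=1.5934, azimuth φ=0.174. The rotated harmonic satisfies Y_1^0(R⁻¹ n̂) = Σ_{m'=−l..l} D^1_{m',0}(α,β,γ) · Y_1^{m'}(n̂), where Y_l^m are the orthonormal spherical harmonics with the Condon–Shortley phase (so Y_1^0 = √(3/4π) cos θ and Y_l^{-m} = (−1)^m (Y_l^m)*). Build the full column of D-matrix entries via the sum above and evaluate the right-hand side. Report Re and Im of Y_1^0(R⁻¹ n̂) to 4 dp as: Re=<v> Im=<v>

Re=0.1981 Im=0.0000

Need the full column D^1_{m',0} for m'=−1..1 at α=5.3598, β=1.1432, γ=6.0458.
cos(β/2)=0.841036, sin(β/2)=0.540978
d^1_{-1,0}: single k=1 term ⇒ +0.643443;  D = +0.388075-0.513241i
d^1_{0,0}: k∈[0..1] ⇒ +0.707342 -0.292658 = +0.414685;  D = +0.414685+0.000000i
d^1_{1,0}: single k=0 term ⇒ -0.643443;  D = -0.388075-0.513241i
Y_1^{m'}(θ=1.5934,φ=0.174) and Σ D·Y over m':
  (+0.3881-0.5132i)·(+0.3402-0.0598i)  (+0.4147+0.0000i)·(-0.0110+0.0000i)  (-0.3881-0.5132i)·(-0.3402-0.0598i)
Y_1^0(R⁻¹ n̂) = +0.198078+0.000000i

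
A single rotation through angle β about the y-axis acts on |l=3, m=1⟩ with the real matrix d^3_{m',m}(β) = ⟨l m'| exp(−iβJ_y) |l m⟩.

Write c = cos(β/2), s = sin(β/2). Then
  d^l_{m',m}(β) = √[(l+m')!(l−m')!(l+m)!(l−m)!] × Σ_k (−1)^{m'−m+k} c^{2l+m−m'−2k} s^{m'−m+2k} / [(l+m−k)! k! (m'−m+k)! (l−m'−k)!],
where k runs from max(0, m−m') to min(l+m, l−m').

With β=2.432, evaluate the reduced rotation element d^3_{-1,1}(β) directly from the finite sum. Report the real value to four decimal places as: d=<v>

d=0.0102

d^3_{-1,1}(β=2.432) via Wigner's sum:
Half-angle: c=0.347399, s=0.937717. N=√(2·24·24·2)=48.000000
The bounds max(0,m−m')=2 and min(l+m,l−m')=4 give 3 terms
  k=2: (−1)^0·48.0000/(8)·0.3474^4·0.9377^2 = +0.076844
  k=3: (−1)^1·48.0000/(6)·0.3474^2·0.9377^4 = -0.746510
  k=4: (−1)^2·48.0000/(48)·0.3474^0·0.9377^6 = +0.679879
d^3_{-1,1}(2.432) = +0.076844 -0.746510 +0.679879 = +0.010213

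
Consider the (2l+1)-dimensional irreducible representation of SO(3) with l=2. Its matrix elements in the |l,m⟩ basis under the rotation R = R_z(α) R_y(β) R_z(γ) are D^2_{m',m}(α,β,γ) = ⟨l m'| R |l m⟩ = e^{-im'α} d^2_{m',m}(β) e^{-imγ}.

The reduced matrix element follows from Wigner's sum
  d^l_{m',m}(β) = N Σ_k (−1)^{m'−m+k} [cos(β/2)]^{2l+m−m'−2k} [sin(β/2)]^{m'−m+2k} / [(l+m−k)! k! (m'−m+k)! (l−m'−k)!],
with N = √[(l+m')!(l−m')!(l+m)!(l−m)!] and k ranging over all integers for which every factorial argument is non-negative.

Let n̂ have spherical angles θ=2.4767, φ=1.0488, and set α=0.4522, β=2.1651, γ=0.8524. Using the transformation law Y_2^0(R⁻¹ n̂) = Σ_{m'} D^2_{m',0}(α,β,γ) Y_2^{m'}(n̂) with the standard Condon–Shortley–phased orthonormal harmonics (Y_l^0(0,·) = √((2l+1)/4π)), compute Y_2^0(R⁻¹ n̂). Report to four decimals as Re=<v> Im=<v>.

Need the full column D^2_{m',0} for m'=−2..2 at α=0.4522, β=2.1651, γ=0.8524.
cos(β/2)=0.469078, sin(β/2)=0.883157
d^2_{-2,0}: single k=2 term ⇒ +0.420379;  D = +0.259860+0.330441i
d^2_{-1,0}: k∈[1..2] ⇒ +0.223279 -0.791469 = -0.568190;  D = -0.511080-0.248268i
d^2_{0,0}: k∈[0..2] ⇒ +0.048415 -0.686476 +0.608347 = -0.029714;  D = -0.029714+0.000000i
d^2_{1,0}: k∈[0..1] ⇒ -0.223279 +0.791469 = +0.568190;  D = +0.511080-0.248268i
d^2_{2,0}: single k=0 term ⇒ +0.420379;  D = +0.259860-0.330441i
Y_2^{m'}(θ=2.4767,φ=1.0488) and Σ D·Y over m':
  (+0.2599+0.3304i)·(-0.0739-0.1271i)  (-0.5111-0.2483i)·(-0.1870+0.3252i)  (-0.0297+0.0000i)·(+0.2706+0.0000i)  (+0.5111-0.2483i)·(+0.1870+0.3252i)  (+0.2599-0.3304i)·(-0.0739+0.1271i)
Y_2^0(R⁻¹ n̂) = +0.390167+0.000000i

Re=0.3902 Im=0.0000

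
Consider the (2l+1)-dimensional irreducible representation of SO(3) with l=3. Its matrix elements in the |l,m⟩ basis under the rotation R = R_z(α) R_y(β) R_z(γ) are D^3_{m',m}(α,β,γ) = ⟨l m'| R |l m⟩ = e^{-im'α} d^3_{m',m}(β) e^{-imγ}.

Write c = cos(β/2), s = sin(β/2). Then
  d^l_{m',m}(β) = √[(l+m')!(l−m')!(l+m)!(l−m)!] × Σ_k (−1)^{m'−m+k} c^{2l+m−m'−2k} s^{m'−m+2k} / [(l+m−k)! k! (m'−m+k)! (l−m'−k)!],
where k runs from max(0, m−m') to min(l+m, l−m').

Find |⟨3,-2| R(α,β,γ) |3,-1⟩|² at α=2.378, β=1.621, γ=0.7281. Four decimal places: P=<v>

P=0.1861

Split into d^3_{-2,-1}(β=1.621) × two z-phases.
c=cos(1.621/2)=0.689136, s=sin(1.621/2)=0.724632; N=√[1·120·2·24]=75.894664
Admissible k: 1..2 (factorial args all ≥0)
  k=1: (−1)^0·75.8947/(24)·0.6891^5·0.7246^1 = +0.356158
  k=2: (−1)^1·75.8947/(12)·0.6891^3·0.7246^3 = -0.787585
d^3_{-2,-1}(1.621) = +0.356158 -0.787585 = -0.431427
|D^3_{-2,-1}|² = |d^3_{-2,-1}(β)|² = (-0.431427)² = 0.186129 (the z-rotation phases have unit modulus)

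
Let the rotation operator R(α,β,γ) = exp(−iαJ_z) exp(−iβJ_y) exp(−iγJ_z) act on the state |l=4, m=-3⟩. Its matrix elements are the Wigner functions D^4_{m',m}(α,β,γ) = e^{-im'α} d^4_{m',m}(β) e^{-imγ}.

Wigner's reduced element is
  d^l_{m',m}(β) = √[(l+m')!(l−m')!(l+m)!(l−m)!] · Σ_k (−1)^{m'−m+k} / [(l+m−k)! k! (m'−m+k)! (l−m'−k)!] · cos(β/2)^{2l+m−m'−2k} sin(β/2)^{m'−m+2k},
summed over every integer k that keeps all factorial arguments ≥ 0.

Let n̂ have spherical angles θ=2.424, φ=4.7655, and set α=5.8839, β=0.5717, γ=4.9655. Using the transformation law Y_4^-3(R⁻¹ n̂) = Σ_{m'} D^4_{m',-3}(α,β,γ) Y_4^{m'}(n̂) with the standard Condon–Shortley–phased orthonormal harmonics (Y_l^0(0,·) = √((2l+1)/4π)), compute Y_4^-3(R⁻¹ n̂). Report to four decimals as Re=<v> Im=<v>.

Need the full column D^4_{m',-3} for m'=−4..4 at α=5.8839, β=0.5717, γ=4.9655.
cos(β/2)=0.959422, sin(β/2)=0.281973
d^4_{-4,-3}: single k=1 term ⇒ +0.596790;  D = +0.443521+0.399308i
d^4_{-3,-3}: k∈[0..1] ⇒ +0.717924 -0.434082 = +0.283842;  D = +0.120520+0.256985i
d^4_{-2,-3}: k∈[0..1] ⇒ -0.789479 +0.204577 = -0.584901;  D = -0.022944-0.584451i
d^4_{-1,-3}: k∈[0..1] ⇒ +0.492203 -0.070858 = +0.421345;  D = -0.148448+0.394329i
d^4_{0,-3}: k∈[0..1] ⇒ -0.215643 +0.018627 = -0.197017;  D = +0.135634-0.142895i
d^4_{1,-3}: k∈[0..1] ⇒ +0.070858 -0.003672 = +0.067186;  D = -0.061559+0.026915i
d^4_{2,-3}: k∈[0..1] ⇒ -0.017671 +0.000509 = -0.017162;  D = +0.017160-0.000221i
d^4_{3,-3}: k∈[0..1] ⇒ +0.003239 -0.000040 = +0.003199;  D = -0.002963-0.001205i
d^4_{4,-3}: single k=0 term ⇒ -0.000385;  D = +0.000272+0.000272i
Y_4^{m'}(θ=2.424,φ=4.7655) and Σ D·Y over m':
  (+0.4435+0.3993i)·(+0.0809-0.0174i)  (+0.1205+0.2570i)·(+0.0425+0.2647i)  (-0.0229-0.5845i)·(-0.4276+0.0456i)  (-0.1484+0.3943i)·(-0.0121-0.2278i)  (+0.1356-0.1429i)·(-0.2911+0.0000i)  (-0.0616+0.0269i)·(+0.0121-0.2278i)  (+0.0172-0.0002i)·(-0.4276-0.0456i)  (-0.0030-0.0012i)·(-0.0425+0.2647i)  (+0.0003+0.0003i)·(+0.0809+0.0174i)
Y_4^-3(R⁻¹ n̂) = +0.067018+0.399878i

Re=0.0670 Im=0.3999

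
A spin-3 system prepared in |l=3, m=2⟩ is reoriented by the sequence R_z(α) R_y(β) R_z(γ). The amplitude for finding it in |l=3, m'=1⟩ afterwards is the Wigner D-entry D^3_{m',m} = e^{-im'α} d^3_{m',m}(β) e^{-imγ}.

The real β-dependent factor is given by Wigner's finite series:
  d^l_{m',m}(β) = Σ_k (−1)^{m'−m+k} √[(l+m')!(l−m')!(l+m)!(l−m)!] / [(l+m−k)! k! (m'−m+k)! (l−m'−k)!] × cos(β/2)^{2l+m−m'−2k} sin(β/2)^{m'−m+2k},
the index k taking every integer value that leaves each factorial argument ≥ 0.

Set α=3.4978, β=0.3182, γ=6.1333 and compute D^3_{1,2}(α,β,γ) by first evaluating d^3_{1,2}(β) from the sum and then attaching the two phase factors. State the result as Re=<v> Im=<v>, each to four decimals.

Split into d^3_{1,2}(β=0.3182) × two z-phases.
With c≡cos(β/2)=0.987370 and s≡sin(β/2)=0.158430, N=[24·2·120·1]^{1/2}=75.894664
k∈{1,2} keeps every argument non-negative
  k=1: (−1)^0·75.8947/(24)·0.9874^5·0.1584^1 = +0.470150
  k=2: (−1)^1·75.8947/(12)·0.9874^3·0.1584^3 = -0.024209
d^3_{1,2}(0.3182) = +0.470150 -0.024209 = +0.445941
D = (-0.937226+0.348722i)·(+0.445941)·(+0.955404+0.295301i) = -0.445231+0.025154i

Re=-0.4452 Im=0.0252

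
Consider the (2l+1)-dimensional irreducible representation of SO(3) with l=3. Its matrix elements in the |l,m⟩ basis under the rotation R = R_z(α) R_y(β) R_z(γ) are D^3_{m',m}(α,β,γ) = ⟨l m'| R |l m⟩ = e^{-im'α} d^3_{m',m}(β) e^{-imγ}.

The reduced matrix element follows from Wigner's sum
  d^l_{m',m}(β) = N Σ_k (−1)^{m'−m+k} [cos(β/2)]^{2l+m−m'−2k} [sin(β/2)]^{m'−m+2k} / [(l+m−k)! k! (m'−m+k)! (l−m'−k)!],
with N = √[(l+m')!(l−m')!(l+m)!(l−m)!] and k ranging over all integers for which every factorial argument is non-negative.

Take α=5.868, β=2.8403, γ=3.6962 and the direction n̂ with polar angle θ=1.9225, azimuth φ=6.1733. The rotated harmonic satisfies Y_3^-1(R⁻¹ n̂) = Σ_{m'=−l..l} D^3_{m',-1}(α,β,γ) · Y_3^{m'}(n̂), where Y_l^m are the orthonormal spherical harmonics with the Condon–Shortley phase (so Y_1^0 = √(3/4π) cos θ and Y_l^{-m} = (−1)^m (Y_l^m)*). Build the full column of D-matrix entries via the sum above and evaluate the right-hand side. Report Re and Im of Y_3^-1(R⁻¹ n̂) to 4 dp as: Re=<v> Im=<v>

Need the full column D^3_{m',-1} for m'=−3..3 at α=5.868, β=2.8403, γ=3.6962.
cos(β/2)=0.150077, sin(β/2)=0.988674
d^3_{-3,-1}: single k=2 term ⇒ +0.001920;  D = -0.001480+0.001224i
d^3_{-2,-1}: k∈[1..2] ⇒ +0.000238 -0.020660 = -0.020422;  D = +0.019651-0.005561i
d^3_{-1,-1}: k∈[0..2] ⇒ +0.000011 -0.003967 +0.129120 = +0.125164;  D = -0.123950-0.017394i
d^3_{0,-1}: k∈[0..2] ⇒ -0.000261 +0.033948 -0.491102 = -0.457414;  D = +0.388851+0.240879i
d^3_{1,-1}: k∈[0..2] ⇒ +0.002975 -0.172160 +0.933941 = +0.764756;  D = -0.432447-0.630747i
d^3_{2,-1}: k∈[0..1] ⇒ -0.020660 +0.448312 = +0.427652;  D = -0.079009-0.420290i
d^3_{3,-1}: single k=0 term ⇒ +0.083347;  D = +0.018950-0.081164i
Y_3^{m'}(θ=1.9225,φ=6.1733) and Σ D·Y over m':
  (-0.0015+0.0012i)·(+0.3266+0.1117i)  (+0.0197-0.0056i)·(-0.3028-0.0676i)  (-0.1239-0.0174i)·(-0.1226-0.0135i)  (+0.3889+0.2409i)·(+0.3094+0.0000i)  (-0.4324-0.6307i)·(+0.1226-0.0135i)  (-0.0790-0.4203i)·(-0.3028+0.0676i)  (+0.0189-0.0812i)·(-0.3266+0.1117i)
Y_3^-1(R⁻¹ n̂) = +0.122000+0.157989i

Re=0.1220 Im=0.1580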